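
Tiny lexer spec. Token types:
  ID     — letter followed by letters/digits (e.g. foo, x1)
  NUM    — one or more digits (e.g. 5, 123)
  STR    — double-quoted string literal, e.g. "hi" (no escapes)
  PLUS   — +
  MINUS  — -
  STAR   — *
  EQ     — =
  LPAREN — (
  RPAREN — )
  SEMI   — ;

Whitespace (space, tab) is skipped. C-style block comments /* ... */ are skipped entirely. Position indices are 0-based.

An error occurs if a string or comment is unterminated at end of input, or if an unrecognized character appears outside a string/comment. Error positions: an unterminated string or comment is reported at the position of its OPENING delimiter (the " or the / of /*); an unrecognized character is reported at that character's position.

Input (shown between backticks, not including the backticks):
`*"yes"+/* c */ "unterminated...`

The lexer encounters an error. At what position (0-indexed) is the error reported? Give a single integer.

pos=0: emit STAR '*'
pos=1: enter STRING mode
pos=1: emit STR "yes" (now at pos=6)
pos=6: emit PLUS '+'
pos=7: enter COMMENT mode (saw '/*')
exit COMMENT mode (now at pos=14)
pos=15: enter STRING mode
pos=15: ERROR — unterminated string

Answer: 15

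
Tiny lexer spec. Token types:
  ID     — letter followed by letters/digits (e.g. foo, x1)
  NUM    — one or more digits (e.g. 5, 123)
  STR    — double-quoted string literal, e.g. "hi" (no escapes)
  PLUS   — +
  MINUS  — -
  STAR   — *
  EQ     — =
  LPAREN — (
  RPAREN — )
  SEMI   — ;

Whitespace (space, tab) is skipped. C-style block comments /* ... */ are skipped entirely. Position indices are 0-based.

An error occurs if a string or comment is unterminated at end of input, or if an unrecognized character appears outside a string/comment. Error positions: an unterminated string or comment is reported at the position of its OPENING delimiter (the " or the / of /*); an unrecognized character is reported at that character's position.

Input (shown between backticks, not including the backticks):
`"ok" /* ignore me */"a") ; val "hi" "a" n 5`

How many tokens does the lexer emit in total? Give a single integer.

pos=0: enter STRING mode
pos=0: emit STR "ok" (now at pos=4)
pos=5: enter COMMENT mode (saw '/*')
exit COMMENT mode (now at pos=20)
pos=20: enter STRING mode
pos=20: emit STR "a" (now at pos=23)
pos=23: emit RPAREN ')'
pos=25: emit SEMI ';'
pos=27: emit ID 'val' (now at pos=30)
pos=31: enter STRING mode
pos=31: emit STR "hi" (now at pos=35)
pos=36: enter STRING mode
pos=36: emit STR "a" (now at pos=39)
pos=40: emit ID 'n' (now at pos=41)
pos=42: emit NUM '5' (now at pos=43)
DONE. 9 tokens: [STR, STR, RPAREN, SEMI, ID, STR, STR, ID, NUM]

Answer: 9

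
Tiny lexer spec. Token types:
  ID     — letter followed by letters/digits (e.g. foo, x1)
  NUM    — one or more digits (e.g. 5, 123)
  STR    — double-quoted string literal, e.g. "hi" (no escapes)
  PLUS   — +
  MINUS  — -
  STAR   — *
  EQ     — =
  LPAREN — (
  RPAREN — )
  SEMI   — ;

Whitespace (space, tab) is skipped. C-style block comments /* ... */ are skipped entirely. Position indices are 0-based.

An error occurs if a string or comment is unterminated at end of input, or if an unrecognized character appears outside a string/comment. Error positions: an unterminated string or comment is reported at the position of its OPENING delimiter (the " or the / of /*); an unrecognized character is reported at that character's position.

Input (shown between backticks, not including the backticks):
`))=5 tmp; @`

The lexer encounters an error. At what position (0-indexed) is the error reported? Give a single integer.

Answer: 10

Derivation:
pos=0: emit RPAREN ')'
pos=1: emit RPAREN ')'
pos=2: emit EQ '='
pos=3: emit NUM '5' (now at pos=4)
pos=5: emit ID 'tmp' (now at pos=8)
pos=8: emit SEMI ';'
pos=10: ERROR — unrecognized char '@'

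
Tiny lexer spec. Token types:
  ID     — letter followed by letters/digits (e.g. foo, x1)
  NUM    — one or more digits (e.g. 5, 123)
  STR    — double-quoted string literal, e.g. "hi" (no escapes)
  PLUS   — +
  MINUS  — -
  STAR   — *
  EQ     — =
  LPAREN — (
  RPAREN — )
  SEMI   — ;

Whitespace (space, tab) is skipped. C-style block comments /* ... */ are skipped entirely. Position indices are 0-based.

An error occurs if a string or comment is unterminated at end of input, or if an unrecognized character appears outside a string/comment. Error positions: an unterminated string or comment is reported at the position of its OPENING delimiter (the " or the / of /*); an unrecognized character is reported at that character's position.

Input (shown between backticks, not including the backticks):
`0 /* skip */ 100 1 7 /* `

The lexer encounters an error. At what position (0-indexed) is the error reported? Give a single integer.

Answer: 21

Derivation:
pos=0: emit NUM '0' (now at pos=1)
pos=2: enter COMMENT mode (saw '/*')
exit COMMENT mode (now at pos=12)
pos=13: emit NUM '100' (now at pos=16)
pos=17: emit NUM '1' (now at pos=18)
pos=19: emit NUM '7' (now at pos=20)
pos=21: enter COMMENT mode (saw '/*')
pos=21: ERROR — unterminated comment (reached EOF)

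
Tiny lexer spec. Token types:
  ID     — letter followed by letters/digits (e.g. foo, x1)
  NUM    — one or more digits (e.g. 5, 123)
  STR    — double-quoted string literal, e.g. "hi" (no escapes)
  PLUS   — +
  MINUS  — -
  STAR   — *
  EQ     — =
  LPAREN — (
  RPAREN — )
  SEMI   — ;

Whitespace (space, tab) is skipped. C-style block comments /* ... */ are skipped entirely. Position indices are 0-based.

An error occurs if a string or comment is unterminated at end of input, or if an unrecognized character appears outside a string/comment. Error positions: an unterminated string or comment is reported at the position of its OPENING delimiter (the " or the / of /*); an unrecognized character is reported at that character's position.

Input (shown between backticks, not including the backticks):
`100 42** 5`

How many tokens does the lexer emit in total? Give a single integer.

Answer: 5

Derivation:
pos=0: emit NUM '100' (now at pos=3)
pos=4: emit NUM '42' (now at pos=6)
pos=6: emit STAR '*'
pos=7: emit STAR '*'
pos=9: emit NUM '5' (now at pos=10)
DONE. 5 tokens: [NUM, NUM, STAR, STAR, NUM]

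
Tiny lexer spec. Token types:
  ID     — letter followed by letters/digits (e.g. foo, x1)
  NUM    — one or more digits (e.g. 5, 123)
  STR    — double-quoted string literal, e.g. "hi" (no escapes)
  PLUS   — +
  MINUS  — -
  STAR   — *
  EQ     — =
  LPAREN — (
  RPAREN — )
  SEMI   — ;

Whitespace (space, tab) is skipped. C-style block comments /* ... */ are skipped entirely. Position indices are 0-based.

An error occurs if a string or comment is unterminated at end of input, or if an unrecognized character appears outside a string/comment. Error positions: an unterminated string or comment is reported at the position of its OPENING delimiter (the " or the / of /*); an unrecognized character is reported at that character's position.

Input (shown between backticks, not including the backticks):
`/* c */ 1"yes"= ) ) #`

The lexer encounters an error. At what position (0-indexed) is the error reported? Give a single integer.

Answer: 20

Derivation:
pos=0: enter COMMENT mode (saw '/*')
exit COMMENT mode (now at pos=7)
pos=8: emit NUM '1' (now at pos=9)
pos=9: enter STRING mode
pos=9: emit STR "yes" (now at pos=14)
pos=14: emit EQ '='
pos=16: emit RPAREN ')'
pos=18: emit RPAREN ')'
pos=20: ERROR — unrecognized char '#'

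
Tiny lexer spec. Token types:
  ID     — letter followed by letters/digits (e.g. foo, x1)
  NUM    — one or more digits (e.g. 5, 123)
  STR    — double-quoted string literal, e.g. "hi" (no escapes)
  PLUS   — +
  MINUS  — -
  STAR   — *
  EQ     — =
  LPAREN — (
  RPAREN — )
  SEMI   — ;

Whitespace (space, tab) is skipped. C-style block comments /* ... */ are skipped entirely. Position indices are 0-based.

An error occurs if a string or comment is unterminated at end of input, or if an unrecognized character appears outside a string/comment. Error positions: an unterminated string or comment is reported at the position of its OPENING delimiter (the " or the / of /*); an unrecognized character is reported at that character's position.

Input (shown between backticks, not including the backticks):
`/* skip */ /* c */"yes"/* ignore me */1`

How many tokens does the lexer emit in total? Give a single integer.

Answer: 2

Derivation:
pos=0: enter COMMENT mode (saw '/*')
exit COMMENT mode (now at pos=10)
pos=11: enter COMMENT mode (saw '/*')
exit COMMENT mode (now at pos=18)
pos=18: enter STRING mode
pos=18: emit STR "yes" (now at pos=23)
pos=23: enter COMMENT mode (saw '/*')
exit COMMENT mode (now at pos=38)
pos=38: emit NUM '1' (now at pos=39)
DONE. 2 tokens: [STR, NUM]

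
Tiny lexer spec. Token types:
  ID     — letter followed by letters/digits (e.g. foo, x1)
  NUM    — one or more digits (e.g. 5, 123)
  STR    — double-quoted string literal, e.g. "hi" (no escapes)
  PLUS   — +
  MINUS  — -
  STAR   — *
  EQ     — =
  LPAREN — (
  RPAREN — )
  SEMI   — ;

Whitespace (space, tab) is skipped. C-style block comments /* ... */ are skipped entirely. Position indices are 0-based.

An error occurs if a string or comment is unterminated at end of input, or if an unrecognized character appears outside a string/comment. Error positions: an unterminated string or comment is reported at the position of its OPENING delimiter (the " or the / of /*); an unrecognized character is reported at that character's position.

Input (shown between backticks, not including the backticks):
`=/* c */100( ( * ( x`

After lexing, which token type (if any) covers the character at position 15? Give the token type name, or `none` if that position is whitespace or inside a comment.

pos=0: emit EQ '='
pos=1: enter COMMENT mode (saw '/*')
exit COMMENT mode (now at pos=8)
pos=8: emit NUM '100' (now at pos=11)
pos=11: emit LPAREN '('
pos=13: emit LPAREN '('
pos=15: emit STAR '*'
pos=17: emit LPAREN '('
pos=19: emit ID 'x' (now at pos=20)
DONE. 7 tokens: [EQ, NUM, LPAREN, LPAREN, STAR, LPAREN, ID]
Position 15: char is '*' -> STAR

Answer: STAR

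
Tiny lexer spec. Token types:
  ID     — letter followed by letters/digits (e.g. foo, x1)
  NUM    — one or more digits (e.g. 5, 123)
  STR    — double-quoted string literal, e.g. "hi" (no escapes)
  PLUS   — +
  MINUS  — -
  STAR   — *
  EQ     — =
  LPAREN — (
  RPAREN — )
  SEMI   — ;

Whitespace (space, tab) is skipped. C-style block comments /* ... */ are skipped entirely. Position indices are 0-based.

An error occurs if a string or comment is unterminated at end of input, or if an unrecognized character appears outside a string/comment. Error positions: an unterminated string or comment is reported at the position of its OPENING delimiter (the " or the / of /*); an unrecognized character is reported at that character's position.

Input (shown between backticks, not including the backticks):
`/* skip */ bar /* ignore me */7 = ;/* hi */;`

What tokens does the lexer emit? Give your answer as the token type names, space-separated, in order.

Answer: ID NUM EQ SEMI SEMI

Derivation:
pos=0: enter COMMENT mode (saw '/*')
exit COMMENT mode (now at pos=10)
pos=11: emit ID 'bar' (now at pos=14)
pos=15: enter COMMENT mode (saw '/*')
exit COMMENT mode (now at pos=30)
pos=30: emit NUM '7' (now at pos=31)
pos=32: emit EQ '='
pos=34: emit SEMI ';'
pos=35: enter COMMENT mode (saw '/*')
exit COMMENT mode (now at pos=43)
pos=43: emit SEMI ';'
DONE. 5 tokens: [ID, NUM, EQ, SEMI, SEMI]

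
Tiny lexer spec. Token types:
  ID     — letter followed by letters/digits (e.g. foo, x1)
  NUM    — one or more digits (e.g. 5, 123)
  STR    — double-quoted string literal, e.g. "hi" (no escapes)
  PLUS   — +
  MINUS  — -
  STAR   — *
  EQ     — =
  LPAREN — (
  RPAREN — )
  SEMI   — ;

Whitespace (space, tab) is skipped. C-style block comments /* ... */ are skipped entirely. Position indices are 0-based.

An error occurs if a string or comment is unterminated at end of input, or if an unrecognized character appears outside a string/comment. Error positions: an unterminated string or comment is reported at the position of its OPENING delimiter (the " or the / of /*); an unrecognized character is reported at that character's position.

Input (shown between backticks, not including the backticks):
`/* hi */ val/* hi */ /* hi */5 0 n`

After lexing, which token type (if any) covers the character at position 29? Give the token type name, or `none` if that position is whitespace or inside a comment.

Answer: NUM

Derivation:
pos=0: enter COMMENT mode (saw '/*')
exit COMMENT mode (now at pos=8)
pos=9: emit ID 'val' (now at pos=12)
pos=12: enter COMMENT mode (saw '/*')
exit COMMENT mode (now at pos=20)
pos=21: enter COMMENT mode (saw '/*')
exit COMMENT mode (now at pos=29)
pos=29: emit NUM '5' (now at pos=30)
pos=31: emit NUM '0' (now at pos=32)
pos=33: emit ID 'n' (now at pos=34)
DONE. 4 tokens: [ID, NUM, NUM, ID]
Position 29: char is '5' -> NUM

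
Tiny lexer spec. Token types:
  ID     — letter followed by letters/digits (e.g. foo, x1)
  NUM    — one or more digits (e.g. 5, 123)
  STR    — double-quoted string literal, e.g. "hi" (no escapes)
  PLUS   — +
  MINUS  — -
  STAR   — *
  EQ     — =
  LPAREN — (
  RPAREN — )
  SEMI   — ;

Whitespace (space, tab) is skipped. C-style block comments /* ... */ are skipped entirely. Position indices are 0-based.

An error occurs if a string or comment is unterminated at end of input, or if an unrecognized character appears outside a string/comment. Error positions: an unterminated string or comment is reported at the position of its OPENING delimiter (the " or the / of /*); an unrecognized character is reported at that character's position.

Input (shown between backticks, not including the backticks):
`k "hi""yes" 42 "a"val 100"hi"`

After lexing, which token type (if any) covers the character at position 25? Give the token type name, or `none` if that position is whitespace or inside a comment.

pos=0: emit ID 'k' (now at pos=1)
pos=2: enter STRING mode
pos=2: emit STR "hi" (now at pos=6)
pos=6: enter STRING mode
pos=6: emit STR "yes" (now at pos=11)
pos=12: emit NUM '42' (now at pos=14)
pos=15: enter STRING mode
pos=15: emit STR "a" (now at pos=18)
pos=18: emit ID 'val' (now at pos=21)
pos=22: emit NUM '100' (now at pos=25)
pos=25: enter STRING mode
pos=25: emit STR "hi" (now at pos=29)
DONE. 8 tokens: [ID, STR, STR, NUM, STR, ID, NUM, STR]
Position 25: char is '"' -> STR

Answer: STR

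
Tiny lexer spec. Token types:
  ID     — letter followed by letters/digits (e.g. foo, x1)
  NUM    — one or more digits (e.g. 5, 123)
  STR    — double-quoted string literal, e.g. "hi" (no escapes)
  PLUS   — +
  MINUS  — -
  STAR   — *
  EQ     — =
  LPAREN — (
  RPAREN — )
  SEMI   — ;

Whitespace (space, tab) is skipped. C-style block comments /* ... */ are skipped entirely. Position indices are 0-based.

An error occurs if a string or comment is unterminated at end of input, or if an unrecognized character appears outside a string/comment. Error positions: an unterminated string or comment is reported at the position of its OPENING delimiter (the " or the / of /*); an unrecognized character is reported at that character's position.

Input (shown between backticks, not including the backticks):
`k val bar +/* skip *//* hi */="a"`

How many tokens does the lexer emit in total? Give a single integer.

pos=0: emit ID 'k' (now at pos=1)
pos=2: emit ID 'val' (now at pos=5)
pos=6: emit ID 'bar' (now at pos=9)
pos=10: emit PLUS '+'
pos=11: enter COMMENT mode (saw '/*')
exit COMMENT mode (now at pos=21)
pos=21: enter COMMENT mode (saw '/*')
exit COMMENT mode (now at pos=29)
pos=29: emit EQ '='
pos=30: enter STRING mode
pos=30: emit STR "a" (now at pos=33)
DONE. 6 tokens: [ID, ID, ID, PLUS, EQ, STR]

Answer: 6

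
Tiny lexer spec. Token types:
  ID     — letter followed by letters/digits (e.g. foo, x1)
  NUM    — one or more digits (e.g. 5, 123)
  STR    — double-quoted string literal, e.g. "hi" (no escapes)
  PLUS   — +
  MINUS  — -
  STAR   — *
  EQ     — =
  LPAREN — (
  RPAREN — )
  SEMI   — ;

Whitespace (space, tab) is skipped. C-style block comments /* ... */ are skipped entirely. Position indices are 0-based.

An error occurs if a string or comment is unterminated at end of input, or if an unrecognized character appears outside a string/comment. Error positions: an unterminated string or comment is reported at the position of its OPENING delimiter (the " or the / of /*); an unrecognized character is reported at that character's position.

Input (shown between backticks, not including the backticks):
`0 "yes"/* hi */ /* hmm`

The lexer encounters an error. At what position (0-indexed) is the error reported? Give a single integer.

Answer: 16

Derivation:
pos=0: emit NUM '0' (now at pos=1)
pos=2: enter STRING mode
pos=2: emit STR "yes" (now at pos=7)
pos=7: enter COMMENT mode (saw '/*')
exit COMMENT mode (now at pos=15)
pos=16: enter COMMENT mode (saw '/*')
pos=16: ERROR — unterminated comment (reached EOF)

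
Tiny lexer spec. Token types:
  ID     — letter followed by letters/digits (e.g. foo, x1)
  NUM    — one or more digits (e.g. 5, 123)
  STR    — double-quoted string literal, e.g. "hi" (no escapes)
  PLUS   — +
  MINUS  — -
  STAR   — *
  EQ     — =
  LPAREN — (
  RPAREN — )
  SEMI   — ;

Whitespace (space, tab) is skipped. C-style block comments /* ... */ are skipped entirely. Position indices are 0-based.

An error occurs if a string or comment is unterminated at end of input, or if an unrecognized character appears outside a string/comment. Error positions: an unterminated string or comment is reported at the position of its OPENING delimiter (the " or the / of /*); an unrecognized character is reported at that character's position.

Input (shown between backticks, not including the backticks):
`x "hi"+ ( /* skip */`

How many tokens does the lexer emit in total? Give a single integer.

pos=0: emit ID 'x' (now at pos=1)
pos=2: enter STRING mode
pos=2: emit STR "hi" (now at pos=6)
pos=6: emit PLUS '+'
pos=8: emit LPAREN '('
pos=10: enter COMMENT mode (saw '/*')
exit COMMENT mode (now at pos=20)
DONE. 4 tokens: [ID, STR, PLUS, LPAREN]

Answer: 4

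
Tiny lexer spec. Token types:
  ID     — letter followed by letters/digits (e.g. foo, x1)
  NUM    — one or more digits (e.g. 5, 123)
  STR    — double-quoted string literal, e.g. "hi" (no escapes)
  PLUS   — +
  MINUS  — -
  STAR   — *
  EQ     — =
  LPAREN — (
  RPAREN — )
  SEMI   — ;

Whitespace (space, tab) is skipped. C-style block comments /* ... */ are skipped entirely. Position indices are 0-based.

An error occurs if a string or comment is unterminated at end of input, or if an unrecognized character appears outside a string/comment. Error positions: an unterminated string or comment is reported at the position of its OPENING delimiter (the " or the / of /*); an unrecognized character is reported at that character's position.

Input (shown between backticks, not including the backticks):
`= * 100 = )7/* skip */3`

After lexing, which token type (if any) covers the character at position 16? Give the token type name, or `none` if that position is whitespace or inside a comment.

pos=0: emit EQ '='
pos=2: emit STAR '*'
pos=4: emit NUM '100' (now at pos=7)
pos=8: emit EQ '='
pos=10: emit RPAREN ')'
pos=11: emit NUM '7' (now at pos=12)
pos=12: enter COMMENT mode (saw '/*')
exit COMMENT mode (now at pos=22)
pos=22: emit NUM '3' (now at pos=23)
DONE. 7 tokens: [EQ, STAR, NUM, EQ, RPAREN, NUM, NUM]
Position 16: char is 'k' -> none

Answer: none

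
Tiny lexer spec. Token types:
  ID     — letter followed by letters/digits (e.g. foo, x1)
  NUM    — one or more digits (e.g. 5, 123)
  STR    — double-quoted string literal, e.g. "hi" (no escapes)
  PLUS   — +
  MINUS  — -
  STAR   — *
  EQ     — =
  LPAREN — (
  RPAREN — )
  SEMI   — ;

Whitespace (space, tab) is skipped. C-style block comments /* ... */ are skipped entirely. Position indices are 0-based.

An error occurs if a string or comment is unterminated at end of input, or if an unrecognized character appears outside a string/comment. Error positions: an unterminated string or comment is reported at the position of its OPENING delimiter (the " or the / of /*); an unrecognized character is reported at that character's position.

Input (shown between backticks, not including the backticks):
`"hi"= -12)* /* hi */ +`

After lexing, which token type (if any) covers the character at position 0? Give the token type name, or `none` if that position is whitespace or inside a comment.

pos=0: enter STRING mode
pos=0: emit STR "hi" (now at pos=4)
pos=4: emit EQ '='
pos=6: emit MINUS '-'
pos=7: emit NUM '12' (now at pos=9)
pos=9: emit RPAREN ')'
pos=10: emit STAR '*'
pos=12: enter COMMENT mode (saw '/*')
exit COMMENT mode (now at pos=20)
pos=21: emit PLUS '+'
DONE. 7 tokens: [STR, EQ, MINUS, NUM, RPAREN, STAR, PLUS]
Position 0: char is '"' -> STR

Answer: STR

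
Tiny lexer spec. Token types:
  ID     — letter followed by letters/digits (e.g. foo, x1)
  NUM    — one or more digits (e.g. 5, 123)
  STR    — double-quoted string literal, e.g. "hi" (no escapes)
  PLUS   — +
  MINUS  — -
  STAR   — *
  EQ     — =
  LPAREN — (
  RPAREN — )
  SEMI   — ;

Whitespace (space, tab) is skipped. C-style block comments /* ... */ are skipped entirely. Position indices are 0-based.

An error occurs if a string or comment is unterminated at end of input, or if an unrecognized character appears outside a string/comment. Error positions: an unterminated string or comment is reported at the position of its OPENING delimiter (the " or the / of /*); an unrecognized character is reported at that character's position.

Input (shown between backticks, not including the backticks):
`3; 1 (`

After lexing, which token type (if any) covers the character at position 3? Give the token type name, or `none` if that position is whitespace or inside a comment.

Answer: NUM

Derivation:
pos=0: emit NUM '3' (now at pos=1)
pos=1: emit SEMI ';'
pos=3: emit NUM '1' (now at pos=4)
pos=5: emit LPAREN '('
DONE. 4 tokens: [NUM, SEMI, NUM, LPAREN]
Position 3: char is '1' -> NUM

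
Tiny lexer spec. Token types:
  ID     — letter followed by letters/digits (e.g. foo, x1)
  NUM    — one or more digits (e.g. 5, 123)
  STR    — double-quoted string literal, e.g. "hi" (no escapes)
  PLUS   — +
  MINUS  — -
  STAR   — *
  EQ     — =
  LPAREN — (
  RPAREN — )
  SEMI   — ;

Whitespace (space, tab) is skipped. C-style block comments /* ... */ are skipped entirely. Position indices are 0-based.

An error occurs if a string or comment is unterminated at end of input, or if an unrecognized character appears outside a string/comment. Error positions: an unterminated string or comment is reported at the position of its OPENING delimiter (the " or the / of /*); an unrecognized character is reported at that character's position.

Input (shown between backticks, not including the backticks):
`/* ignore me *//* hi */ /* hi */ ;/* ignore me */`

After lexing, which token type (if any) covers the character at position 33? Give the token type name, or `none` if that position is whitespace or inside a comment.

Answer: SEMI

Derivation:
pos=0: enter COMMENT mode (saw '/*')
exit COMMENT mode (now at pos=15)
pos=15: enter COMMENT mode (saw '/*')
exit COMMENT mode (now at pos=23)
pos=24: enter COMMENT mode (saw '/*')
exit COMMENT mode (now at pos=32)
pos=33: emit SEMI ';'
pos=34: enter COMMENT mode (saw '/*')
exit COMMENT mode (now at pos=49)
DONE. 1 tokens: [SEMI]
Position 33: char is ';' -> SEMI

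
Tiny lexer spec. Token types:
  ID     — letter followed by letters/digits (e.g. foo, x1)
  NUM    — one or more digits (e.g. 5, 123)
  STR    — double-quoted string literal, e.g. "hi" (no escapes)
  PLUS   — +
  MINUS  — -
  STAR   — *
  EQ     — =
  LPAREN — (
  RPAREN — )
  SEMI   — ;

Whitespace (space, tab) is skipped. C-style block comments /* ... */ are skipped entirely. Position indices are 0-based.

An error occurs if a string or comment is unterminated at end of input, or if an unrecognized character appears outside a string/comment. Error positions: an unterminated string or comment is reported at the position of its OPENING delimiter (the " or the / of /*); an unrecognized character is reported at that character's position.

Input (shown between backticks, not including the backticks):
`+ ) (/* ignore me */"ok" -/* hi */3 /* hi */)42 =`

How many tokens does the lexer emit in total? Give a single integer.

pos=0: emit PLUS '+'
pos=2: emit RPAREN ')'
pos=4: emit LPAREN '('
pos=5: enter COMMENT mode (saw '/*')
exit COMMENT mode (now at pos=20)
pos=20: enter STRING mode
pos=20: emit STR "ok" (now at pos=24)
pos=25: emit MINUS '-'
pos=26: enter COMMENT mode (saw '/*')
exit COMMENT mode (now at pos=34)
pos=34: emit NUM '3' (now at pos=35)
pos=36: enter COMMENT mode (saw '/*')
exit COMMENT mode (now at pos=44)
pos=44: emit RPAREN ')'
pos=45: emit NUM '42' (now at pos=47)
pos=48: emit EQ '='
DONE. 9 tokens: [PLUS, RPAREN, LPAREN, STR, MINUS, NUM, RPAREN, NUM, EQ]

Answer: 9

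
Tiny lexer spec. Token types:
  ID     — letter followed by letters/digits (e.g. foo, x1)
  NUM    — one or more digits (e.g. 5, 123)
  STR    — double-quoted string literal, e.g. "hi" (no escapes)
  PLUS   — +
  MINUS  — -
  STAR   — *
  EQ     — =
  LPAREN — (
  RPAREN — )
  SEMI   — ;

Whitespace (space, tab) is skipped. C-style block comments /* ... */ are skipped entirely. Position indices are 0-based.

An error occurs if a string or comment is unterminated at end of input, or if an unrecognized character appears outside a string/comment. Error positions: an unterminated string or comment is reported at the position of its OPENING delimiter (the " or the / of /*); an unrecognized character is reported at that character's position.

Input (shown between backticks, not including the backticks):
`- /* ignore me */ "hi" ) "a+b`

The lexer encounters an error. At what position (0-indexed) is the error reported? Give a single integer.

pos=0: emit MINUS '-'
pos=2: enter COMMENT mode (saw '/*')
exit COMMENT mode (now at pos=17)
pos=18: enter STRING mode
pos=18: emit STR "hi" (now at pos=22)
pos=23: emit RPAREN ')'
pos=25: enter STRING mode
pos=25: ERROR — unterminated string

Answer: 25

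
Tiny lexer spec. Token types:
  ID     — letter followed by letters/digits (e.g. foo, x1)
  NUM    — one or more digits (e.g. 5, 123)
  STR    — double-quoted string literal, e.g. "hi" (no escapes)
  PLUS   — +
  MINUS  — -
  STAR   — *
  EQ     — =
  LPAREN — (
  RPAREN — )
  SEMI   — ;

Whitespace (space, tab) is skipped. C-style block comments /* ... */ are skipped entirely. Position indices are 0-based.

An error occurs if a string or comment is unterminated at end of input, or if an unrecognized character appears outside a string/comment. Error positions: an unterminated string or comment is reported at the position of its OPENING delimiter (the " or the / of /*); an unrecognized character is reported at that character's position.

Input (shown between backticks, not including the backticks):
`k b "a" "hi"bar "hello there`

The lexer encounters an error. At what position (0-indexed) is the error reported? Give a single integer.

Answer: 16

Derivation:
pos=0: emit ID 'k' (now at pos=1)
pos=2: emit ID 'b' (now at pos=3)
pos=4: enter STRING mode
pos=4: emit STR "a" (now at pos=7)
pos=8: enter STRING mode
pos=8: emit STR "hi" (now at pos=12)
pos=12: emit ID 'bar' (now at pos=15)
pos=16: enter STRING mode
pos=16: ERROR — unterminated string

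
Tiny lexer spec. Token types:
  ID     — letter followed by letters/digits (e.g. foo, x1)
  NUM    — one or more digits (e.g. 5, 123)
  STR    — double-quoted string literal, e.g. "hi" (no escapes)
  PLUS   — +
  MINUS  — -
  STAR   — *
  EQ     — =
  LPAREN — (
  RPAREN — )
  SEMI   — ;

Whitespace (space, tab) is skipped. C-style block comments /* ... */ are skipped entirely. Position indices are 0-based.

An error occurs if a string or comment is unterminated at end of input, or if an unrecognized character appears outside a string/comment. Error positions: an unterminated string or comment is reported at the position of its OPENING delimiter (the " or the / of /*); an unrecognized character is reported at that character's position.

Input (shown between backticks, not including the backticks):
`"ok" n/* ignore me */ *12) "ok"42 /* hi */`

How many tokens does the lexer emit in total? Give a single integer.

Answer: 7

Derivation:
pos=0: enter STRING mode
pos=0: emit STR "ok" (now at pos=4)
pos=5: emit ID 'n' (now at pos=6)
pos=6: enter COMMENT mode (saw '/*')
exit COMMENT mode (now at pos=21)
pos=22: emit STAR '*'
pos=23: emit NUM '12' (now at pos=25)
pos=25: emit RPAREN ')'
pos=27: enter STRING mode
pos=27: emit STR "ok" (now at pos=31)
pos=31: emit NUM '42' (now at pos=33)
pos=34: enter COMMENT mode (saw '/*')
exit COMMENT mode (now at pos=42)
DONE. 7 tokens: [STR, ID, STAR, NUM, RPAREN, STR, NUM]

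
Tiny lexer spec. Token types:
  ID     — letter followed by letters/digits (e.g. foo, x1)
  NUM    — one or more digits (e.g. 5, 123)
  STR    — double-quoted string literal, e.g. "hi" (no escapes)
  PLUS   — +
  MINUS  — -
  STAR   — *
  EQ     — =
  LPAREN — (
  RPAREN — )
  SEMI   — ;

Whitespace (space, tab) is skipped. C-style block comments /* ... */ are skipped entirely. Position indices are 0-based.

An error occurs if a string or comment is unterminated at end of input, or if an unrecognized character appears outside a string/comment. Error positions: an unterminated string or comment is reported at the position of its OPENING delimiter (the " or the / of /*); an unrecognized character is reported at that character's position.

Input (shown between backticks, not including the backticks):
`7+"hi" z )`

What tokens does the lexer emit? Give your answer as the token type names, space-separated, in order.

Answer: NUM PLUS STR ID RPAREN

Derivation:
pos=0: emit NUM '7' (now at pos=1)
pos=1: emit PLUS '+'
pos=2: enter STRING mode
pos=2: emit STR "hi" (now at pos=6)
pos=7: emit ID 'z' (now at pos=8)
pos=9: emit RPAREN ')'
DONE. 5 tokens: [NUM, PLUS, STR, ID, RPAREN]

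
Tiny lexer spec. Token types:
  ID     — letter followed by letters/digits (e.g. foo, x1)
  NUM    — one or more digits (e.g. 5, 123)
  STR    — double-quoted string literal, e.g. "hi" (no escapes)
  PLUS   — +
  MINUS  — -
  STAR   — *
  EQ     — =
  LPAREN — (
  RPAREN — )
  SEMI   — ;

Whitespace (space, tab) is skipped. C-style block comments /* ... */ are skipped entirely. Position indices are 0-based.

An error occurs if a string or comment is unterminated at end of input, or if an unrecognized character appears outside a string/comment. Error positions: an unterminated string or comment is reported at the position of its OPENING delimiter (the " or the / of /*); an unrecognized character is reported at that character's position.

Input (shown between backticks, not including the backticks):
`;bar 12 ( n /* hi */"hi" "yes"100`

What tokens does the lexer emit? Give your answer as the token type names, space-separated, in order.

Answer: SEMI ID NUM LPAREN ID STR STR NUM

Derivation:
pos=0: emit SEMI ';'
pos=1: emit ID 'bar' (now at pos=4)
pos=5: emit NUM '12' (now at pos=7)
pos=8: emit LPAREN '('
pos=10: emit ID 'n' (now at pos=11)
pos=12: enter COMMENT mode (saw '/*')
exit COMMENT mode (now at pos=20)
pos=20: enter STRING mode
pos=20: emit STR "hi" (now at pos=24)
pos=25: enter STRING mode
pos=25: emit STR "yes" (now at pos=30)
pos=30: emit NUM '100' (now at pos=33)
DONE. 8 tokens: [SEMI, ID, NUM, LPAREN, ID, STR, STR, NUM]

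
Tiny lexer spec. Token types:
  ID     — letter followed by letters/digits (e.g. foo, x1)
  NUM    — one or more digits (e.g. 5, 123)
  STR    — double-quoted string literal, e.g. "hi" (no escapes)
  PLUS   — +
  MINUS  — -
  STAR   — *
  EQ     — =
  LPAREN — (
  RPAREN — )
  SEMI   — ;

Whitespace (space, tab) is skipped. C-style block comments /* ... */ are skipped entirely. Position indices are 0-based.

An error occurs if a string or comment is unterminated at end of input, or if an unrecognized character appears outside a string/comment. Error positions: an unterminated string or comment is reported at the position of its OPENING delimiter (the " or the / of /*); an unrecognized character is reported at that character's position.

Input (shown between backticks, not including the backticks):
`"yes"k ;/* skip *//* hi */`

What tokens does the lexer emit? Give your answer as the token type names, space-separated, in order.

Answer: STR ID SEMI

Derivation:
pos=0: enter STRING mode
pos=0: emit STR "yes" (now at pos=5)
pos=5: emit ID 'k' (now at pos=6)
pos=7: emit SEMI ';'
pos=8: enter COMMENT mode (saw '/*')
exit COMMENT mode (now at pos=18)
pos=18: enter COMMENT mode (saw '/*')
exit COMMENT mode (now at pos=26)
DONE. 3 tokens: [STR, ID, SEMI]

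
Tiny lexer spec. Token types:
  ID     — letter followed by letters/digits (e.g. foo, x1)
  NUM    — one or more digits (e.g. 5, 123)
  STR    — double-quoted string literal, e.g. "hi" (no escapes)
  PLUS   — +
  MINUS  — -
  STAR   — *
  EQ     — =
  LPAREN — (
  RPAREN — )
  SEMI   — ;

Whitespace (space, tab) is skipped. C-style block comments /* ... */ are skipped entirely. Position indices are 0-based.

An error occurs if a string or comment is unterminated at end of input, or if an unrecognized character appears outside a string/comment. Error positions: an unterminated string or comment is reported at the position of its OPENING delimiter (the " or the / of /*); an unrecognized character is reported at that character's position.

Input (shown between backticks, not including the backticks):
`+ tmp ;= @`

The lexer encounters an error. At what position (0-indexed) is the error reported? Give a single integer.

Answer: 9

Derivation:
pos=0: emit PLUS '+'
pos=2: emit ID 'tmp' (now at pos=5)
pos=6: emit SEMI ';'
pos=7: emit EQ '='
pos=9: ERROR — unrecognized char '@'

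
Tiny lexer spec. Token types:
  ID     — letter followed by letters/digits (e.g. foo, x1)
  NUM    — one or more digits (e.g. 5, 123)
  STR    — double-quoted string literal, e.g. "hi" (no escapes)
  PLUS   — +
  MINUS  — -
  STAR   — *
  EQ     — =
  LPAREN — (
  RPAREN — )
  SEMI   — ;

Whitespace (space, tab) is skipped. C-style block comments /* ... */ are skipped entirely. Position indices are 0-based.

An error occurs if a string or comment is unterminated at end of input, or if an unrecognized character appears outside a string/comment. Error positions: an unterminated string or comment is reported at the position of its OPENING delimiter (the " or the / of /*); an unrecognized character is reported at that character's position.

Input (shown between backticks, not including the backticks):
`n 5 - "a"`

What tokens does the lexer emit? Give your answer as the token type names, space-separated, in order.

pos=0: emit ID 'n' (now at pos=1)
pos=2: emit NUM '5' (now at pos=3)
pos=4: emit MINUS '-'
pos=6: enter STRING mode
pos=6: emit STR "a" (now at pos=9)
DONE. 4 tokens: [ID, NUM, MINUS, STR]

Answer: ID NUM MINUS STR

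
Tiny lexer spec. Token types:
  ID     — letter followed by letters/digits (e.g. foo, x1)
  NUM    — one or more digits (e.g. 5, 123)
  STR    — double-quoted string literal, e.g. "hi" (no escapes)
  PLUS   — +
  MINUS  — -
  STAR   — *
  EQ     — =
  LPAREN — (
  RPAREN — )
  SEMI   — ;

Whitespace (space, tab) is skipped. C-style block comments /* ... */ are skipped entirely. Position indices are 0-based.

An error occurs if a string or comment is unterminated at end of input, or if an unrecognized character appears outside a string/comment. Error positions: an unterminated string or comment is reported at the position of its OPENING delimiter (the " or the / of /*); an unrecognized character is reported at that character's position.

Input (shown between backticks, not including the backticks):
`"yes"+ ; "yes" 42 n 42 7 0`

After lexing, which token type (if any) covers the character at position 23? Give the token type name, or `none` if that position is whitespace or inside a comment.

Answer: NUM

Derivation:
pos=0: enter STRING mode
pos=0: emit STR "yes" (now at pos=5)
pos=5: emit PLUS '+'
pos=7: emit SEMI ';'
pos=9: enter STRING mode
pos=9: emit STR "yes" (now at pos=14)
pos=15: emit NUM '42' (now at pos=17)
pos=18: emit ID 'n' (now at pos=19)
pos=20: emit NUM '42' (now at pos=22)
pos=23: emit NUM '7' (now at pos=24)
pos=25: emit NUM '0' (now at pos=26)
DONE. 9 tokens: [STR, PLUS, SEMI, STR, NUM, ID, NUM, NUM, NUM]
Position 23: char is '7' -> NUM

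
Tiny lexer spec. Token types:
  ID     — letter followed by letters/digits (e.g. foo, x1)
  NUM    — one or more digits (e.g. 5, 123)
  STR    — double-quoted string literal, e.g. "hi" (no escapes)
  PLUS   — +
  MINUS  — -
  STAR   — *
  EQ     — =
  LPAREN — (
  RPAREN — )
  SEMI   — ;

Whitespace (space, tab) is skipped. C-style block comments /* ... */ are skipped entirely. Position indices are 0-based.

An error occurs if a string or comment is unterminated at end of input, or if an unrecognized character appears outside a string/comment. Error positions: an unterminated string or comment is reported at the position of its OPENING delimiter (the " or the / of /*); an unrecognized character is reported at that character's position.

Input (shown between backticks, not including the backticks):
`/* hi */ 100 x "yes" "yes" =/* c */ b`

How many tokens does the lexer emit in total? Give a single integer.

Answer: 6

Derivation:
pos=0: enter COMMENT mode (saw '/*')
exit COMMENT mode (now at pos=8)
pos=9: emit NUM '100' (now at pos=12)
pos=13: emit ID 'x' (now at pos=14)
pos=15: enter STRING mode
pos=15: emit STR "yes" (now at pos=20)
pos=21: enter STRING mode
pos=21: emit STR "yes" (now at pos=26)
pos=27: emit EQ '='
pos=28: enter COMMENT mode (saw '/*')
exit COMMENT mode (now at pos=35)
pos=36: emit ID 'b' (now at pos=37)
DONE. 6 tokens: [NUM, ID, STR, STR, EQ, ID]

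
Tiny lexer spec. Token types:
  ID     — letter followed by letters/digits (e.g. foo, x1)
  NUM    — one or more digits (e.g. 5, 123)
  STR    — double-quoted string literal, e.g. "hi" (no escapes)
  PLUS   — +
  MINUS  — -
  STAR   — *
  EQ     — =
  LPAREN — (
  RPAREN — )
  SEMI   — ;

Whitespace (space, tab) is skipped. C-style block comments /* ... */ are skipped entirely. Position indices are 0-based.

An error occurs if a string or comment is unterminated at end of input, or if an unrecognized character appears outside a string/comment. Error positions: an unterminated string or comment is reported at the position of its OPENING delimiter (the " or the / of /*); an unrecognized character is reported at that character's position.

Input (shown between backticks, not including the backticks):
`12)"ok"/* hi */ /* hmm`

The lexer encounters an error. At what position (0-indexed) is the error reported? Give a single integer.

Answer: 16

Derivation:
pos=0: emit NUM '12' (now at pos=2)
pos=2: emit RPAREN ')'
pos=3: enter STRING mode
pos=3: emit STR "ok" (now at pos=7)
pos=7: enter COMMENT mode (saw '/*')
exit COMMENT mode (now at pos=15)
pos=16: enter COMMENT mode (saw '/*')
pos=16: ERROR — unterminated comment (reached EOF)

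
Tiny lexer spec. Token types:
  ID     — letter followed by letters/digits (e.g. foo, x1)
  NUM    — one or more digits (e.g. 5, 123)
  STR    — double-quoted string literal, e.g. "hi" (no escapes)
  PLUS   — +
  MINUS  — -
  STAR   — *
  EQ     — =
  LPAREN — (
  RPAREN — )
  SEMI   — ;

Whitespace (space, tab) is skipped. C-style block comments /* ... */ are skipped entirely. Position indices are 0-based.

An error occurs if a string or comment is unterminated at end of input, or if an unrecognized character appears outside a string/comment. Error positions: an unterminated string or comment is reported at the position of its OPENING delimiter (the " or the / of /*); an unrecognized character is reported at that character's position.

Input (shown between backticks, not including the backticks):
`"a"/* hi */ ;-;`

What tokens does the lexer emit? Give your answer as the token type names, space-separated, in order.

Answer: STR SEMI MINUS SEMI

Derivation:
pos=0: enter STRING mode
pos=0: emit STR "a" (now at pos=3)
pos=3: enter COMMENT mode (saw '/*')
exit COMMENT mode (now at pos=11)
pos=12: emit SEMI ';'
pos=13: emit MINUS '-'
pos=14: emit SEMI ';'
DONE. 4 tokens: [STR, SEMI, MINUS, SEMI]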